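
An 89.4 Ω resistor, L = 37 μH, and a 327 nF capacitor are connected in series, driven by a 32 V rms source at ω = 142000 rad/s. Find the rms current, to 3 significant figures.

352 mA

X_L = ωL = 5.25 Ω
X_C = 1/(ωC) = 21.5 Ω
Net reactance X = X_L − X_C = -16.3 Ω
Z = 89.4 − j16.3 Ω
|Z| = √(89.4² + 16.3²) = 90.9 Ω
I = V/|Z| = 32/90.9 = 352 mA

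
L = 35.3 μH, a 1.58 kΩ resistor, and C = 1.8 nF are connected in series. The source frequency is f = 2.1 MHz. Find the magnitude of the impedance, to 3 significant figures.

1640 Ω

ω = 2πf = 1.319e+07 rad/s
X_L = ωL = 466 Ω
X_C = 1/(ωC) = 42.1 Ω
Net reactance X = X_L − X_C = 424 Ω
Z = 1580 + j424 Ω
|Z| = √(1580² + 424²) = 1640 Ω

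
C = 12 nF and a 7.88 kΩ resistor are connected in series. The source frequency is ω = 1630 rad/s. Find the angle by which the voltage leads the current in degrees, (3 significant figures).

-81.2°

X_C = 1/(ωC) = 51100 Ω
Z = 7880 − j51100 Ω
|Z| = √(7880² + 51100²) = 51700 Ω
∠Z = arctan(-51100/7880) = -81.2°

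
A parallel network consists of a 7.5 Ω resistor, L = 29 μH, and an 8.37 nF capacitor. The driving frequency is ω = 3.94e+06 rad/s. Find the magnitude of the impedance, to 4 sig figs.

X_L = ωL = 114.3 Ω
X_C = 1/(ωC) = 30.32 Ω
Parallel: admittances add. Y = 1/R + 1/(jωL) + jωC
Y = (0.1333 + j0.02423) S
|Y| = 0.1355 S → |Z| = 1/|Y| = 7.379 Ω, ∠Z = −∠Y = -10.30°

7.379 Ω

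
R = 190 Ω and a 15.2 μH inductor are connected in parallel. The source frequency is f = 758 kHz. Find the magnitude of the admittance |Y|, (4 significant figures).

ω = 2πf = 4.763e+06 rad/s
X_L = ωL = 72.39 Ω
Parallel: admittances add. Y = 1/R + 1/(jωL)
Y = (0.005263 − j0.01381) S
|Y| = 0.01478 S → |Z| = 1/|Y| = 67.65 Ω, ∠Z = −∠Y = 69.14°

14.78 mS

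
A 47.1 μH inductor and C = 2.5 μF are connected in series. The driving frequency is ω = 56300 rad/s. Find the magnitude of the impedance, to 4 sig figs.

X_L = ωL = 2.652 Ω
X_C = 1/(ωC) = 7.105 Ω
Net reactance X = X_L − X_C = -4.453 Ω
Z = − j4.453 Ω
|Z| = √(0² + 4.453²) = 4.453 Ω

4.453 Ω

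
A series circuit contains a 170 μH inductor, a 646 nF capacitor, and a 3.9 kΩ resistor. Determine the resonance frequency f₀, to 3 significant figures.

15.2 kHz

ω₀ = 1/√(LC) = 1/√(0.00017 × 6.46e-07) = 95420 rad/s
f₀ = ω₀/(2π) = 15.2 kHz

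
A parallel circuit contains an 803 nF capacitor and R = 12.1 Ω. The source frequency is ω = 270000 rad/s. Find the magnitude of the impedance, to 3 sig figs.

4.31 Ω

X_C = 1/(ωC) = 4.61 Ω
Parallel: admittances add. Y = 1/R + jωC
Y = (0.0826 + j0.217) S
|Y| = 0.232 S → |Z| = 1/|Y| = 4.31 Ω, ∠Z = −∠Y = -69.1°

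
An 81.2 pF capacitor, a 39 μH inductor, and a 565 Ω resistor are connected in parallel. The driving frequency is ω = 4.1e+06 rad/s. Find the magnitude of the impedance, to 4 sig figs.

X_L = ωL = 159.9 Ω
X_C = 1/(ωC) = 3004 Ω
Parallel: admittances add. Y = 1/R + 1/(jωL) + jωC
Y = (0.001770 − j0.005921) S
|Y| = 0.006180 S → |Z| = 1/|Y| = 161.8 Ω, ∠Z = −∠Y = 73.36°

161.8 Ω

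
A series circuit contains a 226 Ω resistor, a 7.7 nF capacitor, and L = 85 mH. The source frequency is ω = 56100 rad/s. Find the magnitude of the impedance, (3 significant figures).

2460 Ω

X_L = ωL = 4770 Ω
X_C = 1/(ωC) = 2310 Ω
Net reactance X = X_L − X_C = 2450 Ω
Z = 226 + j2450 Ω
|Z| = √(226² + 2450²) = 2460 Ω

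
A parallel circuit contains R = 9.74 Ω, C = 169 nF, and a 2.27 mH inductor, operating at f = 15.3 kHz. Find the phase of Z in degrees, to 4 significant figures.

-6.481°

ω = 2πf = 96130 rad/s
X_L = ωL = 218.2 Ω
X_C = 1/(ωC) = 61.55 Ω
Parallel: admittances add. Y = 1/R + 1/(jωL) + jωC
Y = (0.1027 + j0.01166) S
|Y| = 0.1033 S → |Z| = 1/|Y| = 9.678 Ω, ∠Z = −∠Y = -6.481°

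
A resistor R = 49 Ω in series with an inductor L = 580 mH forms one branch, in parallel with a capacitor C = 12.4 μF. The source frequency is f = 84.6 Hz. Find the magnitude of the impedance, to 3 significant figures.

289 Ω

ω = 2πf = 531.6 rad/s
X_L = ωL = 308 Ω
X_C = 1/(ωC) = 152 Ω
Branch 1 (R+jX_L): Z₁ = 49.0 + j308 Ω, |Z₁| = 312 Ω
Branch 2 (−jX_C): Z₂ = −j152 Ω
Parallel: Z = Z₁Z₂/(Z₁+Z₂), |Z| = 289 Ω, ∠Z = -81.7°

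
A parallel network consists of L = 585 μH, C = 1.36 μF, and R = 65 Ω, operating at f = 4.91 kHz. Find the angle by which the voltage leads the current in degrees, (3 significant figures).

41.2°

ω = 2πf = 30850 rad/s
X_L = ωL = 18.0 Ω
X_C = 1/(ωC) = 23.8 Ω
Parallel: admittances add. Y = 1/R + 1/(jωL) + jωC
Y = (0.0154 − j0.0135) S
|Y| = 0.0204 S → |Z| = 1/|Y| = 48.9 Ω, ∠Z = −∠Y = 41.2°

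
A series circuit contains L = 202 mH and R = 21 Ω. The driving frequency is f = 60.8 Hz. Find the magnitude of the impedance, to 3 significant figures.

ω = 2πf = 382.0 rad/s
X_L = ωL = 77.2 Ω
Z = 21.0 + j77.2 Ω
|Z| = √(21.0² + 77.2²) = 80.0 Ω

80.0 Ω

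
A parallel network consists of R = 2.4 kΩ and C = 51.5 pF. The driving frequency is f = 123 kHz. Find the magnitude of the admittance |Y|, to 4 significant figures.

418.6 μS

ω = 2πf = 772800 rad/s
X_C = 1/(ωC) = 25130 Ω
Parallel: admittances add. Y = 1/R + jωC
Y = (0.0004167 + j3.98e-05) S
|Y| = 0.0004186 S → |Z| = 1/|Y| = 2389 Ω, ∠Z = −∠Y = -5.456°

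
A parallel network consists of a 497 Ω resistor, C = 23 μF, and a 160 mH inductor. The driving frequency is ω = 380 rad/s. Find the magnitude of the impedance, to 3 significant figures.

126 Ω

X_L = ωL = 60.8 Ω
X_C = 1/(ωC) = 114 Ω
Parallel: admittances add. Y = 1/R + 1/(jωL) + jωC
Y = (0.00201 − j0.00771) S
|Y| = 0.00797 S → |Z| = 1/|Y| = 126 Ω, ∠Z = −∠Y = 75.4°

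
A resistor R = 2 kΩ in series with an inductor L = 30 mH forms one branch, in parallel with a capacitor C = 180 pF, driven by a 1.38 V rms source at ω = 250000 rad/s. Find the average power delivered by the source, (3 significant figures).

X_L = ωL = 7500 Ω
X_C = 1/(ωC) = 22200 Ω
Branch 1 (R+jX_L): Z₁ = 2000 + j7500 Ω, |Z₁| = 7760 Ω
Branch 2 (−jX_C): Z₂ = −j22200 Ω
Parallel: Z = Z₁Z₂/(Z₁+Z₂), |Z| = 11600 Ω, ∠Z = 67.3°
I = V/|Z| = 119 μA
P = VI cos φ = 1.38 × 0.000119 × cos(67.3°) = 63.2 μW

63.2 μW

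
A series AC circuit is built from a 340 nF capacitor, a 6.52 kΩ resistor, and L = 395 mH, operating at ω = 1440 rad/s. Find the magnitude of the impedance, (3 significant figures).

6680 Ω

X_L = ωL = 569 Ω
X_C = 1/(ωC) = 2040 Ω
Net reactance X = X_L − X_C = -1470 Ω
Z = 6520 − j1470 Ω
|Z| = √(6520² + 1470²) = 6680 Ω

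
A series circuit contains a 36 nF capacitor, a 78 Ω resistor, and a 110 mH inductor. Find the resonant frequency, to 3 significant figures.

ω₀ = 1/√(LC) = 1/√(0.11 × 3.6e-08) = 15890 rad/s
f₀ = ω₀/(2π) = 2.53 kHz

2.53 kHz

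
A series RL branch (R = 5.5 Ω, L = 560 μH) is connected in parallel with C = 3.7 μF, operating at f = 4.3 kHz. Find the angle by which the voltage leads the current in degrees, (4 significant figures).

-62.96°

ω = 2πf = 27020 rad/s
X_L = ωL = 15.13 Ω
X_C = 1/(ωC) = 10.00 Ω
Branch 1 (R+jX_L): Z₁ = 5.500 + j15.13 Ω, |Z₁| = 16.10 Ω
Branch 2 (−jX_C): Z₂ = −j10.00 Ω
Parallel: Z = Z₁Z₂/(Z₁+Z₂), |Z| = 21.42 Ω, ∠Z = -62.96°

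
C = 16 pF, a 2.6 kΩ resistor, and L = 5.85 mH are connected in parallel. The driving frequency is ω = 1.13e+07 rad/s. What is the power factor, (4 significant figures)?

X_L = ωL = 66100 Ω
X_C = 1/(ωC) = 5531 Ω
Parallel: admittances add. Y = 1/R + 1/(jωL) + jωC
Y = (0.0003846 + j0.0001657) S
|Y| = 0.0004188 S → |Z| = 1/|Y| = 2388 Ω, ∠Z = −∠Y = -23.30°
cos φ = cos(-23.30°) = 0.9184

0.9184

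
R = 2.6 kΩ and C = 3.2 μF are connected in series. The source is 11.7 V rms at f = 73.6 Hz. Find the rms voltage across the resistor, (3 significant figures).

11.3 V

ω = 2πf = 462.4 rad/s
X_C = 1/(ωC) = 676 Ω
Z = 2600 − j676 Ω
|Z| = √(2600² + 676²) = 2690 Ω
I = V/|Z| = 4.36 mA
V_R = I·|Z_R| = 0.00436 × 2600 = 11.3 V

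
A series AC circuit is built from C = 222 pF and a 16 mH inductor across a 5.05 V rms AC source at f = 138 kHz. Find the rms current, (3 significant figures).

ω = 2πf = 867100 rad/s
X_L = ωL = 13900 Ω
X_C = 1/(ωC) = 5200 Ω
Net reactance X = X_L − X_C = 8680 Ω
Z = j8680 Ω
|Z| = √(0² + 8680²) = 8680 Ω
I = V/|Z| = 5.05/8680 = 582 μA

582 μA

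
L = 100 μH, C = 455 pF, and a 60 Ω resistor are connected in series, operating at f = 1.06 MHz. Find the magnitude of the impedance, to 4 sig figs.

341.3 Ω

ω = 2πf = 6.66e+06 rad/s
X_L = ωL = 666.0 Ω
X_C = 1/(ωC) = 330.0 Ω
Net reactance X = X_L − X_C = 336.0 Ω
Z = 60.00 + j336.0 Ω
|Z| = √(60.00² + 336.0²) = 341.3 Ω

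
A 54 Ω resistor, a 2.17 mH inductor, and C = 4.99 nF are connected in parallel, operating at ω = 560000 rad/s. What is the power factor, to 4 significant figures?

X_L = ωL = 1215 Ω
X_C = 1/(ωC) = 357.9 Ω
Parallel: admittances add. Y = 1/R + 1/(jωL) + jωC
Y = (0.01852 + j0.001971) S
|Y| = 0.01862 S → |Z| = 1/|Y| = 53.70 Ω, ∠Z = −∠Y = -6.077°
cos φ = cos(-6.077°) = 0.9944

0.9944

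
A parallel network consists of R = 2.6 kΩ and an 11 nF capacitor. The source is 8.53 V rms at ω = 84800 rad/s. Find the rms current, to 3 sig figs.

8.61 mA

X_C = 1/(ωC) = 1070 Ω
Parallel: admittances add. Y = 1/R + jωC
Y = (0.000385 + j0.000933) S
|Y| = 0.00101 S → |Z| = 1/|Y| = 991 Ω, ∠Z = −∠Y = -67.6°
I = V/|Z| = 8.53/991 = 8.61 mA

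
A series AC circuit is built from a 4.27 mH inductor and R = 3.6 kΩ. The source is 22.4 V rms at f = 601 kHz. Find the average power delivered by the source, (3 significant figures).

6.62 mW

ω = 2πf = 3.776e+06 rad/s
X_L = ωL = 16100 Ω
Z = 3600 + j16100 Ω
|Z| = √(3600² + 16100²) = 16500 Ω
∠Z = arctan(16100/3600) = 77.4°
I = V/|Z| = 1.36 mA
P = VI cos φ = 22.4 × 0.00136 × cos(77.4°) = 6.62 mW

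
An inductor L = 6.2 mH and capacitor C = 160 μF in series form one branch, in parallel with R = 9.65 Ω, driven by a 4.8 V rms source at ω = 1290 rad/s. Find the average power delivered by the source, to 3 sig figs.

X_L = ωL = 8.00 Ω
X_C = 1/(ωC) = 4.84 Ω
Branch 1: Z₁ = R = 9.65 Ω
Branch 2 (series LC): Z₂ = j(X_L − X_C) = j3.15 Ω
Parallel: Z = Z₁Z₂/(Z₁+Z₂), |Z| = 3.00 Ω, ∠Z = 71.9°
I = V/|Z| = 1.60 A
P = VI cos φ = 4.8 × 1.60 × cos(71.9°) = 2.39 W

2.39 W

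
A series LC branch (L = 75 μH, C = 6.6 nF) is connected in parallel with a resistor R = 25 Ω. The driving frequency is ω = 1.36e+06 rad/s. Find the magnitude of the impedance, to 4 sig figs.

8.805 Ω

X_L = ωL = 102.0 Ω
X_C = 1/(ωC) = 111.4 Ω
Branch 1: Z₁ = R = 25.00 Ω
Branch 2 (series LC): Z₂ = j(X_L − X_C) = −j9.408 Ω
Parallel: Z = Z₁Z₂/(Z₁+Z₂), |Z| = 8.805 Ω, ∠Z = -69.38°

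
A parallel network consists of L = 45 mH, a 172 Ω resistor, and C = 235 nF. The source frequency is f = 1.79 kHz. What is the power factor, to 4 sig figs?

0.9935

ω = 2πf = 11250 rad/s
X_L = ωL = 506.1 Ω
X_C = 1/(ωC) = 378.4 Ω
Parallel: admittances add. Y = 1/R + 1/(jωL) + jωC
Y = (0.005814 + j0.0006672) S
|Y| = 0.005852 S → |Z| = 1/|Y| = 170.9 Ω, ∠Z = −∠Y = -6.546°
cos φ = cos(-6.546°) = 0.9935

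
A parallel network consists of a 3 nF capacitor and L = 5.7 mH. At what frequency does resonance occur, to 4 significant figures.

38.49 kHz

ω₀ = 1/√(LC) = 1/√(0.0057 × 3e-09) = 241800 rad/s
f₀ = ω₀/(2π) = 38.49 kHz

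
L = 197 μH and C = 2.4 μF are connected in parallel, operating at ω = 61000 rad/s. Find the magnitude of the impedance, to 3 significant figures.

15.8 Ω

X_L = ωL = 12.0 Ω
X_C = 1/(ωC) = 6.83 Ω
Parallel: admittances add. Y = 1/(jωL) + jωC
Y = (0 + j0.0632) S
|Y| = 0.0632 S → |Z| = 1/|Y| = 15.8 Ω, ∠Z = −∠Y = -90.0°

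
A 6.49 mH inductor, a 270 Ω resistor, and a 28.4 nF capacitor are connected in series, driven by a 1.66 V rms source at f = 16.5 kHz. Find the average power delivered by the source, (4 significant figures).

ω = 2πf = 103700 rad/s
X_L = ωL = 672.8 Ω
X_C = 1/(ωC) = 339.6 Ω
Net reactance X = X_L − X_C = 333.2 Ω
Z = 270.0 + j333.2 Ω
|Z| = √(270.0² + 333.2²) = 428.9 Ω
∠Z = arctan(333.2/270.0) = 50.98°
I = V/|Z| = 3.871 mA
P = VI cos φ = 1.66 × 0.003871 × cos(50.98°) = 4.045 mW

4.045 mW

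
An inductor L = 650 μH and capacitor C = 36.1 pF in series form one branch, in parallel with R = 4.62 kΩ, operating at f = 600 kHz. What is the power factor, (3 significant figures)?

ω = 2πf = 3.77e+06 rad/s
X_L = ωL = 2450 Ω
X_C = 1/(ωC) = 7350 Ω
Branch 1: Z₁ = R = 4620 Ω
Branch 2 (series LC): Z₂ = j(X_L − X_C) = −j4900 Ω
Parallel: Z = Z₁Z₂/(Z₁+Z₂), |Z| = 3360 Ω, ∠Z = -43.3°
cos φ = cos(-43.3°) = 0.727

0.727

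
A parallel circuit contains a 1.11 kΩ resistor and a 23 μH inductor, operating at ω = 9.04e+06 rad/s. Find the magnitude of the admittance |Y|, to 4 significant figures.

X_L = ωL = 207.9 Ω
Parallel: admittances add. Y = 1/R + 1/(jωL)
Y = (0.0009009 − j0.004810) S
|Y| = 0.004893 S → |Z| = 1/|Y| = 204.4 Ω, ∠Z = −∠Y = 79.39°

4.893 mS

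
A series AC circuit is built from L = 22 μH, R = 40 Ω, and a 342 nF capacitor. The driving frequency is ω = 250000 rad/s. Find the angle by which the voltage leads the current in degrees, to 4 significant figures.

-8.805°

X_L = ωL = 5.500 Ω
X_C = 1/(ωC) = 11.70 Ω
Net reactance X = X_L − X_C = -6.196 Ω
Z = 40.00 − j6.196 Ω
|Z| = √(40.00² + 6.196²) = 40.48 Ω
∠Z = arctan(-6.196/40.00) = -8.805°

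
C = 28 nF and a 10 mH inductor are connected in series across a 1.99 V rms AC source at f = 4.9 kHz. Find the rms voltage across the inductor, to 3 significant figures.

0.719 V

ω = 2πf = 30790 rad/s
X_L = ωL = 308 Ω
X_C = 1/(ωC) = 1160 Ω
Net reactance X = X_L − X_C = -852 Ω
Z = − j852 Ω
|Z| = √(0² + 852²) = 852 Ω
I = V/|Z| = 2.34 mA
V_L = I·|Z_L| = 0.00234 × 308 = 0.719 V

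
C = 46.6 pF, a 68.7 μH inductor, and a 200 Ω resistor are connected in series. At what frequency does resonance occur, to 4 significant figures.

2.813 MHz

ω₀ = 1/√(LC) = 1/√(6.87e-05 × 4.66e-11) = 1.767e+07 rad/s
f₀ = ω₀/(2π) = 2.813 MHz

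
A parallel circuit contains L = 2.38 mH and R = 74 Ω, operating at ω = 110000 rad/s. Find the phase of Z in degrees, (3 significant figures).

15.8°

X_L = ωL = 262 Ω
Parallel: admittances add. Y = 1/R + 1/(jωL)
Y = (0.0135 − j0.00382) S
|Y| = 0.0140 S → |Z| = 1/|Y| = 71.2 Ω, ∠Z = −∠Y = 15.8°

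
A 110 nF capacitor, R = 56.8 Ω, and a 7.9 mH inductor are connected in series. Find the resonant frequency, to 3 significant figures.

ω₀ = 1/√(LC) = 1/√(0.0079 × 1.1e-07) = 33920 rad/s
f₀ = ω₀/(2π) = 5.40 kHz

5.40 kHz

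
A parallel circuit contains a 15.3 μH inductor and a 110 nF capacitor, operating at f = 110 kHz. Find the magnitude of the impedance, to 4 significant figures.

ω = 2πf = 691200 rad/s
X_L = ωL = 10.57 Ω
X_C = 1/(ωC) = 13.15 Ω
Parallel: admittances add. Y = 1/(jωL) + jωC
Y = (0 − j0.01854) S
|Y| = 0.01854 S → |Z| = 1/|Y| = 53.94 Ω, ∠Z = −∠Y = 90.00°

53.94 Ω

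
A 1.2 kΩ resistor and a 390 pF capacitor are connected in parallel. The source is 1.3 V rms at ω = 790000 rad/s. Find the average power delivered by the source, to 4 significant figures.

X_C = 1/(ωC) = 3246 Ω
Parallel: admittances add. Y = 1/R + jωC
Y = (0.0008333 + j0.0003081) S
|Y| = 0.0008885 S → |Z| = 1/|Y| = 1126 Ω, ∠Z = −∠Y = -20.29°
I = V/|Z| = 1.155 mA
P = VI cos φ = 1.3 × 0.001155 × cos(-20.29°) = 1.408 mW

1.408 mW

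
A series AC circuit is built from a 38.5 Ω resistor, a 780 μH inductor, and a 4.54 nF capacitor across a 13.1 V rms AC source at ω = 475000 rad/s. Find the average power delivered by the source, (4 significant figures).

X_L = ωL = 370.5 Ω
X_C = 1/(ωC) = 463.7 Ω
Net reactance X = X_L − X_C = -93.21 Ω
Z = 38.50 − j93.21 Ω
|Z| = √(38.50² + 93.21²) = 100.9 Ω
∠Z = arctan(-93.21/38.50) = -67.56°
I = V/|Z| = 129.9 mA
P = VI cos φ = 13.1 × 0.1299 × cos(-67.56°) = 649.6 mW

649.6 mW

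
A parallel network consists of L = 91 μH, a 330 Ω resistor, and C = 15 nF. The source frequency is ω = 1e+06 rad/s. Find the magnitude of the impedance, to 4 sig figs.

X_L = ωL = 91.00 Ω
X_C = 1/(ωC) = 66.67 Ω
Parallel: admittances add. Y = 1/R + 1/(jωL) + jωC
Y = (0.003030 + j0.004011) S
|Y| = 0.005027 S → |Z| = 1/|Y| = 198.9 Ω, ∠Z = −∠Y = -52.93°

198.9 Ω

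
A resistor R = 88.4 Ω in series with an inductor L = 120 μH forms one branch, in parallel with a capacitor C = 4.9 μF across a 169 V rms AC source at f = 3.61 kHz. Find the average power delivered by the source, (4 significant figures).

ω = 2πf = 22680 rad/s
X_L = ωL = 2.722 Ω
X_C = 1/(ωC) = 8.997 Ω
Branch 1 (R+jX_L): Z₁ = 88.40 + j2.722 Ω, |Z₁| = 88.44 Ω
Branch 2 (−jX_C): Z₂ = −j8.997 Ω
Parallel: Z = Z₁Z₂/(Z₁+Z₂), |Z| = 8.979 Ω, ∠Z = -84.18°
I = V/|Z| = 18.82 A
P = VI cos φ = 169 × 18.82 × cos(-84.18°) = 322.8 W

322.8 W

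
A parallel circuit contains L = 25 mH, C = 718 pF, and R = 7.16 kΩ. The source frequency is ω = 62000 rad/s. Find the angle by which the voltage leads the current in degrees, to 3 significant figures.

X_L = ωL = 1550 Ω
X_C = 1/(ωC) = 22500 Ω
Parallel: admittances add. Y = 1/R + 1/(jωL) + jωC
Y = (0.000140 − j0.000601) S
|Y| = 0.000617 S → |Z| = 1/|Y| = 1620 Ω, ∠Z = −∠Y = 76.9°

76.9°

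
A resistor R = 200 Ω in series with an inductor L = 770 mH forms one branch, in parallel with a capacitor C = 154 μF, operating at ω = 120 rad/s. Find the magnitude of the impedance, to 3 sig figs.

X_L = ωL = 92.4 Ω
X_C = 1/(ωC) = 54.1 Ω
Branch 1 (R+jX_L): Z₁ = 200 + j92.4 Ω, |Z₁| = 220 Ω
Branch 2 (−jX_C): Z₂ = −j54.1 Ω
Parallel: Z = Z₁Z₂/(Z₁+Z₂), |Z| = 58.5 Ω, ∠Z = -76.0°

58.5 Ω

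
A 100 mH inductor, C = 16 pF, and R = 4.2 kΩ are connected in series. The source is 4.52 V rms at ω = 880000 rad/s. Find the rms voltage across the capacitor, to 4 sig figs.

X_L = ωL = 88000 Ω
X_C = 1/(ωC) = 71020 Ω
Net reactance X = X_L − X_C = 16980 Ω
Z = 4200 + j16980 Ω
|Z| = √(4200² + 16980²) = 17490 Ω
I = V/|Z| = 258.4 μA
V_C = I·|Z_C| = 0.0002584 × 71020 = 18.36 V

18.36 V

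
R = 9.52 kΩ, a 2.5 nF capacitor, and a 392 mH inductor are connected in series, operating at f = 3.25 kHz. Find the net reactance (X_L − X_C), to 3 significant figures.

ω = 2πf = 20420 rad/s
X_L = ωL = 8000 Ω
X_C = 1/(ωC) = 19600 Ω
X = 8000 − 19600 = -11600 Ω

-11600 Ω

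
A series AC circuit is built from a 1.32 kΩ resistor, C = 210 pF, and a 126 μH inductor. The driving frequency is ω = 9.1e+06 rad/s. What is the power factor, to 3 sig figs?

0.904

X_L = ωL = 1150 Ω
X_C = 1/(ωC) = 523 Ω
Net reactance X = X_L − X_C = 623 Ω
Z = 1320 + j623 Ω
|Z| = √(1320² + 623²) = 1460 Ω
∠Z = arctan(623/1320) = 25.3°
cos φ = cos(25.3°) = 0.904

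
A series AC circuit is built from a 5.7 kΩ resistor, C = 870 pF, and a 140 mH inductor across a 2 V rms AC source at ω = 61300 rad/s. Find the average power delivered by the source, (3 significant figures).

168 μW

X_L = ωL = 8580 Ω
X_C = 1/(ωC) = 18800 Ω
Net reactance X = X_L − X_C = -10200 Ω
Z = 5700 − j10200 Ω
|Z| = √(5700² + 10200²) = 11700 Ω
∠Z = arctan(-10200/5700) = -60.7°
I = V/|Z| = 172 μA
P = VI cos φ = 2 × 0.000172 × cos(-60.7°) = 168 μW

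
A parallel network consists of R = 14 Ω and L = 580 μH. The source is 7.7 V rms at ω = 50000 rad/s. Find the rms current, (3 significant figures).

611 mA

X_L = ωL = 29.0 Ω
Parallel: admittances add. Y = 1/R + 1/(jωL)
Y = (0.0714 − j0.0345) S
|Y| = 0.0793 S → |Z| = 1/|Y| = 12.6 Ω, ∠Z = −∠Y = 25.8°
I = V/|Z| = 7.7/12.6 = 611 mA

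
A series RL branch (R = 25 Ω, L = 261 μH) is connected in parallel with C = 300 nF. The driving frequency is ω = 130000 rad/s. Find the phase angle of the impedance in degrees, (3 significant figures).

-54.7°

X_L = ωL = 33.9 Ω
X_C = 1/(ωC) = 25.6 Ω
Branch 1 (R+jX_L): Z₁ = 25.0 + j33.9 Ω, |Z₁| = 42.1 Ω
Branch 2 (−jX_C): Z₂ = −j25.6 Ω
Parallel: Z = Z₁Z₂/(Z₁+Z₂), |Z| = 41.0 Ω, ∠Z = -54.7°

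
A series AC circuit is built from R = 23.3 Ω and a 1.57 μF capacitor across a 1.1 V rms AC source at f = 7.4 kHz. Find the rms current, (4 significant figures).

ω = 2πf = 46500 rad/s
X_C = 1/(ωC) = 13.70 Ω
Z = 23.30 − j13.70 Ω
|Z| = √(23.30² + 13.70²) = 27.03 Ω
I = V/|Z| = 1.1/27.03 = 40.70 mA

40.70 mA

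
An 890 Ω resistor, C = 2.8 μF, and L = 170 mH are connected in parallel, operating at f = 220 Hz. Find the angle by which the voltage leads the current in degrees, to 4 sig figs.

18.92°

ω = 2πf = 1382 rad/s
X_L = ωL = 235.0 Ω
X_C = 1/(ωC) = 258.4 Ω
Parallel: admittances add. Y = 1/R + 1/(jωL) + jωC
Y = (0.001124 − j0.0003850) S
|Y| = 0.001188 S → |Z| = 1/|Y| = 841.9 Ω, ∠Z = −∠Y = 18.92°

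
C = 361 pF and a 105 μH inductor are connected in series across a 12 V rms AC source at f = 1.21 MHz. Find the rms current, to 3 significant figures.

ω = 2πf = 7.603e+06 rad/s
X_L = ωL = 798 Ω
X_C = 1/(ωC) = 364 Ω
Net reactance X = X_L − X_C = 434 Ω
Z = j434 Ω
|Z| = √(0² + 434²) = 434 Ω
I = V/|Z| = 12/434 = 27.7 mA

27.7 mA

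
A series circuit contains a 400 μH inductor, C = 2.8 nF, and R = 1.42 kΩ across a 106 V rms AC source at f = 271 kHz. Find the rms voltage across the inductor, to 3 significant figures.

48.3 V

ω = 2πf = 1.703e+06 rad/s
X_L = ωL = 681 Ω
X_C = 1/(ωC) = 210 Ω
Net reactance X = X_L − X_C = 471 Ω
Z = 1420 + j471 Ω
|Z| = √(1420² + 471²) = 1500 Ω
I = V/|Z| = 70.8 mA
V_L = I·|Z_L| = 0.0708 × 681 = 48.3 V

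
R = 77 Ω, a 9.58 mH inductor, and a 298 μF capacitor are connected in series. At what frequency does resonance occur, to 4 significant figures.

94.20 Hz

ω₀ = 1/√(LC) = 1/√(0.00958 × 0.000298) = 591.8 rad/s
f₀ = ω₀/(2π) = 94.20 Hz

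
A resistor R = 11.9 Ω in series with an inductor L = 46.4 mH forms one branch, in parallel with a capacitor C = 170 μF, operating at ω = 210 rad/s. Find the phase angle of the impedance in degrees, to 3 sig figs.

6.23°

X_L = ωL = 9.74 Ω
X_C = 1/(ωC) = 28.0 Ω
Branch 1 (R+jX_L): Z₁ = 11.9 + j9.74 Ω, |Z₁| = 15.4 Ω
Branch 2 (−jX_C): Z₂ = −j28.0 Ω
Parallel: Z = Z₁Z₂/(Z₁+Z₂), |Z| = 19.8 Ω, ∠Z = 6.23°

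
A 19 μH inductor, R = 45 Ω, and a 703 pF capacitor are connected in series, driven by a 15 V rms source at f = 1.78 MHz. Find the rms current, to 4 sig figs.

ω = 2πf = 1.118e+07 rad/s
X_L = ωL = 212.5 Ω
X_C = 1/(ωC) = 127.2 Ω
Net reactance X = X_L − X_C = 85.31 Ω
Z = 45.00 + j85.31 Ω
|Z| = √(45.00² + 85.31²) = 96.45 Ω
I = V/|Z| = 15/96.45 = 155.5 mA

155.5 mA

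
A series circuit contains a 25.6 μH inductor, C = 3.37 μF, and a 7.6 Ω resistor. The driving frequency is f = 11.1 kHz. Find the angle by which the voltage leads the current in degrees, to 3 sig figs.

-18.0°

ω = 2πf = 69740 rad/s
X_L = ωL = 1.79 Ω
X_C = 1/(ωC) = 4.25 Ω
Net reactance X = X_L − X_C = -2.47 Ω
Z = 7.60 − j2.47 Ω
|Z| = √(7.60² + 2.47²) = 7.99 Ω
∠Z = arctan(-2.47/7.60) = -18.0°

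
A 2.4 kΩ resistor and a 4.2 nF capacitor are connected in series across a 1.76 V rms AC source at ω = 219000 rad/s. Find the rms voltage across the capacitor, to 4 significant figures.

0.7262 V

X_C = 1/(ωC) = 1087 Ω
Z = 2400 − j1087 Ω
|Z| = √(2400² + 1087²) = 2635 Ω
I = V/|Z| = 668.0 μA
V_C = I·|Z_C| = 0.0006680 × 1087 = 0.7262 V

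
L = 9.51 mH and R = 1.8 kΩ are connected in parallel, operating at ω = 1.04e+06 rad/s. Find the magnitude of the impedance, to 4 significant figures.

X_L = ωL = 9890 Ω
Parallel: admittances add. Y = 1/R + 1/(jωL)
Y = (0.0005556 − j0.0001011) S
|Y| = 0.0005647 S → |Z| = 1/|Y| = 1771 Ω, ∠Z = −∠Y = 10.31°

1771 Ω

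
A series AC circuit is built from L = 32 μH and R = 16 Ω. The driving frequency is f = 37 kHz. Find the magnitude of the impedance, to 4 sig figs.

17.64 Ω

ω = 2πf = 232500 rad/s
X_L = ωL = 7.439 Ω
Z = 16.00 + j7.439 Ω
|Z| = √(16.00² + 7.439²) = 17.64 Ω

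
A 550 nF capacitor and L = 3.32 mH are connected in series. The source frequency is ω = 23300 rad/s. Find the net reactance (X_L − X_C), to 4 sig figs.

-0.6776 Ω

X_L = ωL = 77.36 Ω
X_C = 1/(ωC) = 78.03 Ω
X = 77.36 − 78.03 = -0.6776 Ω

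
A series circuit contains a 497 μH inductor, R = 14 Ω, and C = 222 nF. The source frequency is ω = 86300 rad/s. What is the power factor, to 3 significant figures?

0.833

X_L = ωL = 42.9 Ω
X_C = 1/(ωC) = 52.2 Ω
Net reactance X = X_L − X_C = -9.30 Ω
Z = 14.0 − j9.30 Ω
|Z| = √(14.0² + 9.30²) = 16.8 Ω
∠Z = arctan(-9.30/14.0) = -33.6°
cos φ = cos(-33.6°) = 0.833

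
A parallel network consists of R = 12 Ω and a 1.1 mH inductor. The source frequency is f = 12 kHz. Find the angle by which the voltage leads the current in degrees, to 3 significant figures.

8.23°

ω = 2πf = 75400 rad/s
X_L = ωL = 82.9 Ω
Parallel: admittances add. Y = 1/R + 1/(jωL)
Y = (0.0833 − j0.0121) S
|Y| = 0.0842 S → |Z| = 1/|Y| = 11.9 Ω, ∠Z = −∠Y = 8.23°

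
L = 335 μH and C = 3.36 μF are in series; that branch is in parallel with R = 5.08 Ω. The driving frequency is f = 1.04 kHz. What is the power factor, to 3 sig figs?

0.993

ω = 2πf = 6535 rad/s
X_L = ωL = 2.19 Ω
X_C = 1/(ωC) = 45.5 Ω
Branch 1: Z₁ = R = 5.08 Ω
Branch 2 (series LC): Z₂ = j(X_L − X_C) = −j43.4 Ω
Parallel: Z = Z₁Z₂/(Z₁+Z₂), |Z| = 5.05 Ω, ∠Z = -6.68°
cos φ = cos(-6.68°) = 0.993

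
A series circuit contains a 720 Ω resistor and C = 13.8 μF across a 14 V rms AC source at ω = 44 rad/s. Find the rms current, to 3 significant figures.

7.79 mA

X_C = 1/(ωC) = 1650 Ω
Z = 720 − j1650 Ω
|Z| = √(720² + 1650²) = 1800 Ω
I = V/|Z| = 14/1800 = 7.79 mA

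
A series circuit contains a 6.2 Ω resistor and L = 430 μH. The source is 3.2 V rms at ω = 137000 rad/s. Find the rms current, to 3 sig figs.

X_L = ωL = 58.9 Ω
Z = 6.20 + j58.9 Ω
|Z| = √(6.20² + 58.9²) = 59.2 Ω
I = V/|Z| = 3.2/59.2 = 54.0 mA

54.0 mA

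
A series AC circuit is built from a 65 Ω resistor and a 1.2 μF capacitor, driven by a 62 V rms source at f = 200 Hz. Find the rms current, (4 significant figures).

93.05 mA

ω = 2πf = 1257 rad/s
X_C = 1/(ωC) = 663.1 Ω
Z = 65.00 − j663.1 Ω
|Z| = √(65.00² + 663.1²) = 666.3 Ω
I = V/|Z| = 62/666.3 = 93.05 mA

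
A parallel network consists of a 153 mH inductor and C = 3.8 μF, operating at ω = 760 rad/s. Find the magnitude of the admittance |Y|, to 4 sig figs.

5.712 mS

X_L = ωL = 116.3 Ω
X_C = 1/(ωC) = 346.3 Ω
Parallel: admittances add. Y = 1/(jωL) + jωC
Y = (0 − j0.005712) S
|Y| = 0.005712 S → |Z| = 1/|Y| = 175.1 Ω, ∠Z = −∠Y = 90.00°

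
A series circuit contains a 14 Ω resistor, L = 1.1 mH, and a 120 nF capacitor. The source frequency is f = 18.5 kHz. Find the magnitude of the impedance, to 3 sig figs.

57.9 Ω

ω = 2πf = 116200 rad/s
X_L = ωL = 128 Ω
X_C = 1/(ωC) = 71.7 Ω
Net reactance X = X_L − X_C = 56.2 Ω
Z = 14.0 + j56.2 Ω
|Z| = √(14.0² + 56.2²) = 57.9 Ω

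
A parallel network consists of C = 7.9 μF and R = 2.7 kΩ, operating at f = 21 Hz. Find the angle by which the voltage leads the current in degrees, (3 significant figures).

ω = 2πf = 131.9 rad/s
X_C = 1/(ωC) = 959 Ω
Parallel: admittances add. Y = 1/R + jωC
Y = (0.000370 + j0.00104) S
|Y| = 0.00111 S → |Z| = 1/|Y| = 904 Ω, ∠Z = −∠Y = -70.4°

-70.4°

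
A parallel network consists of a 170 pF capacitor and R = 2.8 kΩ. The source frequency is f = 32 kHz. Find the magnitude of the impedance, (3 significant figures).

2790 Ω

ω = 2πf = 201100 rad/s
X_C = 1/(ωC) = 29300 Ω
Parallel: admittances add. Y = 1/R + jωC
Y = (0.000357 + j3.42e-05) S
|Y| = 0.000359 S → |Z| = 1/|Y| = 2790 Ω, ∠Z = −∠Y = -5.47°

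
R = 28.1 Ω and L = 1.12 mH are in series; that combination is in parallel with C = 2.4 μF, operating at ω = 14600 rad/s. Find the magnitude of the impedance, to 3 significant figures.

30.3 Ω

X_L = ωL = 16.4 Ω
X_C = 1/(ωC) = 28.5 Ω
Branch 1 (R+jX_L): Z₁ = 28.1 + j16.4 Ω, |Z₁| = 32.5 Ω
Branch 2 (−jX_C): Z₂ = −j28.5 Ω
Parallel: Z = Z₁Z₂/(Z₁+Z₂), |Z| = 30.3 Ω, ∠Z = -36.4°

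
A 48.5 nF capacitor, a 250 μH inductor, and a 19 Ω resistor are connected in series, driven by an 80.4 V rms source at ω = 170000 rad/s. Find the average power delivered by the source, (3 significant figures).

X_L = ωL = 42.5 Ω
X_C = 1/(ωC) = 121 Ω
Net reactance X = X_L − X_C = -78.8 Ω
Z = 19.0 − j78.8 Ω
|Z| = √(19.0² + 78.8²) = 81.0 Ω
∠Z = arctan(-78.8/19.0) = -76.4°
I = V/|Z| = 992 mA
P = VI cos φ = 80.4 × 0.992 × cos(-76.4°) = 18.7 W

18.7 W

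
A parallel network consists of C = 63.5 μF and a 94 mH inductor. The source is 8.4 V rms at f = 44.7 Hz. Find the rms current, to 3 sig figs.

ω = 2πf = 280.9 rad/s
X_L = ωL = 26.4 Ω
X_C = 1/(ωC) = 56.1 Ω
Parallel: admittances add. Y = 1/(jωL) + jωC
Y = (0 − j0.0200) S
|Y| = 0.0200 S → |Z| = 1/|Y| = 49.9 Ω, ∠Z = −∠Y = 90.0°
I = V/|Z| = 8.4/49.9 = 168 mA

168 mA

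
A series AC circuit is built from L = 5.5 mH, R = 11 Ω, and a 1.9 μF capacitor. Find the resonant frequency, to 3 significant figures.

1.56 kHz

ω₀ = 1/√(LC) = 1/√(0.0055 × 1.9e-06) = 9782 rad/s
f₀ = ω₀/(2π) = 1.56 kHz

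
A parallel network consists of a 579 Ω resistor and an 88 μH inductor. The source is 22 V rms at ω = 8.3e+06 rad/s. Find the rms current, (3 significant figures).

48.5 mA

X_L = ωL = 730 Ω
Parallel: admittances add. Y = 1/R + 1/(jωL)
Y = (0.00173 − j0.00137) S
|Y| = 0.00220 S → |Z| = 1/|Y| = 454 Ω, ∠Z = −∠Y = 38.4°
I = V/|Z| = 22/454 = 48.5 mA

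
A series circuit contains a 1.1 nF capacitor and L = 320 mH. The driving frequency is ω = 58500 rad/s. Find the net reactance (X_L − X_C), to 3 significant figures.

X_L = ωL = 18700 Ω
X_C = 1/(ωC) = 15500 Ω
X = 18700 − 15500 = 3180 Ω

3180 Ω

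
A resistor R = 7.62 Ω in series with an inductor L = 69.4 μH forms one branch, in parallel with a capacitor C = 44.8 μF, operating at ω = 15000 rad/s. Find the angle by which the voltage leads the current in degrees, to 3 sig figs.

-78.9°

X_L = ωL = 1.04 Ω
X_C = 1/(ωC) = 1.49 Ω
Branch 1 (R+jX_L): Z₁ = 7.62 + j1.04 Ω, |Z₁| = 7.69 Ω
Branch 2 (−jX_C): Z₂ = −j1.49 Ω
Parallel: Z = Z₁Z₂/(Z₁+Z₂), |Z| = 1.50 Ω, ∠Z = -78.9°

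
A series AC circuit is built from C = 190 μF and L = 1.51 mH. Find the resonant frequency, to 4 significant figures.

297.1 Hz

ω₀ = 1/√(LC) = 1/√(0.00151 × 0.00019) = 1867 rad/s
f₀ = ω₀/(2π) = 297.1 Hz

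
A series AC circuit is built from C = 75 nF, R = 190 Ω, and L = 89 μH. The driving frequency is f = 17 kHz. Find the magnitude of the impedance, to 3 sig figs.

ω = 2πf = 106800 rad/s
X_L = ωL = 9.51 Ω
X_C = 1/(ωC) = 125 Ω
Net reactance X = X_L − X_C = -115 Ω
Z = 190 − j115 Ω
|Z| = √(190² + 115²) = 222 Ω

222 Ω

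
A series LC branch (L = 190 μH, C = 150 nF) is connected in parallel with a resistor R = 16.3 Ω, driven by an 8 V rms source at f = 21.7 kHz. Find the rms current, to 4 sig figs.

601.6 mA

ω = 2πf = 136300 rad/s
X_L = ωL = 25.91 Ω
X_C = 1/(ωC) = 48.90 Ω
Branch 1: Z₁ = R = 16.30 Ω
Branch 2 (series LC): Z₂ = j(X_L − X_C) = −j22.99 Ω
Parallel: Z = Z₁Z₂/(Z₁+Z₂), |Z| = 13.30 Ω, ∠Z = -35.34°
I = V/|Z| = 8/13.30 = 601.6 mA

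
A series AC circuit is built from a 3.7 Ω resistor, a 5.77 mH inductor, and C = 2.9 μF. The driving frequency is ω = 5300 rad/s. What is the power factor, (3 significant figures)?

X_L = ωL = 30.6 Ω
X_C = 1/(ωC) = 65.1 Ω
Net reactance X = X_L − X_C = -34.5 Ω
Z = 3.70 − j34.5 Ω
|Z| = √(3.70² + 34.5²) = 34.7 Ω
∠Z = arctan(-34.5/3.70) = -83.9°
cos φ = cos(-83.9°) = 0.107

0.107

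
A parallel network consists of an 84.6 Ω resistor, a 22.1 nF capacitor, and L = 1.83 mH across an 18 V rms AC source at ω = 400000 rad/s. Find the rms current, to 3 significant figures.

X_L = ωL = 732 Ω
X_C = 1/(ωC) = 113 Ω
Parallel: admittances add. Y = 1/R + 1/(jωL) + jωC
Y = (0.0118 + j0.00747) S
|Y| = 0.0140 S → |Z| = 1/|Y| = 71.5 Ω, ∠Z = −∠Y = -32.3°
I = V/|Z| = 18/71.5 = 252 mA

252 mA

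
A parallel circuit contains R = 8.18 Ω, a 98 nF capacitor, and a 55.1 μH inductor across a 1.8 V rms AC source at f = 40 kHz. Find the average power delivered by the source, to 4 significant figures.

396.1 mW

ω = 2πf = 251300 rad/s
X_L = ωL = 13.85 Ω
X_C = 1/(ωC) = 40.60 Ω
Parallel: admittances add. Y = 1/R + 1/(jωL) + jωC
Y = (0.1222 − j0.04758) S
|Y| = 0.1312 S → |Z| = 1/|Y| = 7.623 Ω, ∠Z = −∠Y = 21.27°
I = V/|Z| = 236.1 mA
P = VI cos φ = 1.8 × 0.2361 × cos(21.27°) = 396.1 mW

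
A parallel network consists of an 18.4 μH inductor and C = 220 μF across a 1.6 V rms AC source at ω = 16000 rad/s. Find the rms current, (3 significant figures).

X_L = ωL = 0.294 Ω
X_C = 1/(ωC) = 0.284 Ω
Parallel: admittances add. Y = 1/(jωL) + jωC
Y = (0 + j0.123) S
|Y| = 0.123 S → |Z| = 1/|Y| = 8.11 Ω, ∠Z = −∠Y = -90.0°
I = V/|Z| = 1.6/8.11 = 197 mA

197 mA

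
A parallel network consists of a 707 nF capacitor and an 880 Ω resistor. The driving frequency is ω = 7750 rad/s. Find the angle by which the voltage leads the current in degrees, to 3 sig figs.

X_C = 1/(ωC) = 183 Ω
Parallel: admittances add. Y = 1/R + jωC
Y = (0.00114 + j0.00548) S
|Y| = 0.00560 S → |Z| = 1/|Y| = 179 Ω, ∠Z = −∠Y = -78.3°

-78.3°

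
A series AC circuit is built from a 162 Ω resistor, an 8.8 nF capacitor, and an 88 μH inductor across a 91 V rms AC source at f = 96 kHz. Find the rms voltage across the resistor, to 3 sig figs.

ω = 2πf = 603200 rad/s
X_L = ωL = 53.1 Ω
X_C = 1/(ωC) = 188 Ω
Net reactance X = X_L − X_C = -135 Ω
Z = 162 − j135 Ω
|Z| = √(162² + 135²) = 211 Ω
I = V/|Z| = 431 mA
V_R = I·|Z_R| = 0.431 × 162 = 69.8 V

69.8 V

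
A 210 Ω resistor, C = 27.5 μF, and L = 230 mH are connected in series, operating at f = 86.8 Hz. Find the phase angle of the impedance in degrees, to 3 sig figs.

15.6°

ω = 2πf = 545.4 rad/s
X_L = ωL = 125 Ω
X_C = 1/(ωC) = 66.7 Ω
Net reactance X = X_L − X_C = 58.8 Ω
Z = 210 + j58.8 Ω
|Z| = √(210² + 58.8²) = 218 Ω
∠Z = arctan(58.8/210) = 15.6°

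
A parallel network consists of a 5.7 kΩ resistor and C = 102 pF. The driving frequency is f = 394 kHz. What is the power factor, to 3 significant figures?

0.571

ω = 2πf = 2.476e+06 rad/s
X_C = 1/(ωC) = 3960 Ω
Parallel: admittances add. Y = 1/R + jωC
Y = (0.000175 + j0.000253) S
|Y| = 0.000307 S → |Z| = 1/|Y| = 3250 Ω, ∠Z = −∠Y = -55.2°
cos φ = cos(-55.2°) = 0.571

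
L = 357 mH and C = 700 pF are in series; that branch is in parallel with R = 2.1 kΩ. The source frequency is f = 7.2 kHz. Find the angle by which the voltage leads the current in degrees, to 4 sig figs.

-7.751°

ω = 2πf = 45240 rad/s
X_L = ωL = 16150 Ω
X_C = 1/(ωC) = 31580 Ω
Branch 1: Z₁ = R = 2100 Ω
Branch 2 (series LC): Z₂ = j(X_L − X_C) = −j15430 Ω
Parallel: Z = Z₁Z₂/(Z₁+Z₂), |Z| = 2081 Ω, ∠Z = -7.751°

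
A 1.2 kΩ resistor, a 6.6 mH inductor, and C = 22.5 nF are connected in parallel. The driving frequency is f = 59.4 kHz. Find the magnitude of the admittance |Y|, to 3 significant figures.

8.03 mS

ω = 2πf = 373200 rad/s
X_L = ωL = 2460 Ω
X_C = 1/(ωC) = 119 Ω
Parallel: admittances add. Y = 1/R + 1/(jωL) + jωC
Y = (0.000833 + j0.00799) S
|Y| = 0.00803 S → |Z| = 1/|Y| = 124 Ω, ∠Z = −∠Y = -84.0°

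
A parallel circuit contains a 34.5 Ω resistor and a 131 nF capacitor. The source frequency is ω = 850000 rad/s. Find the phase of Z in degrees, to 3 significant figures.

X_C = 1/(ωC) = 8.98 Ω
Parallel: admittances add. Y = 1/R + jωC
Y = (0.0290 + j0.111) S
|Y| = 0.115 S → |Z| = 1/|Y| = 8.69 Ω, ∠Z = −∠Y = -75.4°

-75.4°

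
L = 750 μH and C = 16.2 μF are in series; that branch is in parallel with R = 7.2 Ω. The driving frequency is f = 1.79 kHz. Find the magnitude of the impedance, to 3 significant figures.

2.73 Ω

ω = 2πf = 11250 rad/s
X_L = ωL = 8.44 Ω
X_C = 1/(ωC) = 5.49 Ω
Branch 1: Z₁ = R = 7.20 Ω
Branch 2 (series LC): Z₂ = j(X_L − X_C) = j2.95 Ω
Parallel: Z = Z₁Z₂/(Z₁+Z₂), |Z| = 2.73 Ω, ∠Z = 67.7°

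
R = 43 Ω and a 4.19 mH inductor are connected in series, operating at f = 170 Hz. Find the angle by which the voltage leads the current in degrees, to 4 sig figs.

ω = 2πf = 1068 rad/s
X_L = ωL = 4.476 Ω
Z = 43.00 + j4.476 Ω
|Z| = √(43.00² + 4.476²) = 43.23 Ω
∠Z = arctan(4.476/43.00) = 5.942°

5.942°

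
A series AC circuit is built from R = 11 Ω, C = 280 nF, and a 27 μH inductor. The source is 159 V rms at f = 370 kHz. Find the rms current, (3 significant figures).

ω = 2πf = 2.325e+06 rad/s
X_L = ωL = 62.8 Ω
X_C = 1/(ωC) = 1.54 Ω
Net reactance X = X_L − X_C = 61.2 Ω
Z = 11.0 + j61.2 Ω
|Z| = √(11.0² + 61.2²) = 62.2 Ω
I = V/|Z| = 159/62.2 = 2.56 A

2.56 A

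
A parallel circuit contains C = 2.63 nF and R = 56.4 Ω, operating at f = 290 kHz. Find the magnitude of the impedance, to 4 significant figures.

ω = 2πf = 1.822e+06 rad/s
X_C = 1/(ωC) = 208.7 Ω
Parallel: admittances add. Y = 1/R + jωC
Y = (0.01773 + j0.004792) S
|Y| = 0.01837 S → |Z| = 1/|Y| = 54.45 Ω, ∠Z = −∠Y = -15.12°

54.45 Ω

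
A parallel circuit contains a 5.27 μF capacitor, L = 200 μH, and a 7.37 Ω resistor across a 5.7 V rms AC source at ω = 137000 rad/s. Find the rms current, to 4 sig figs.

3.983 A

X_L = ωL = 27.40 Ω
X_C = 1/(ωC) = 1.385 Ω
Parallel: admittances add. Y = 1/R + 1/(jωL) + jωC
Y = (0.1357 + j0.6855) S
|Y| = 0.6988 S → |Z| = 1/|Y| = 1.431 Ω, ∠Z = −∠Y = -78.80°
I = V/|Z| = 5.7/1.431 = 3.983 A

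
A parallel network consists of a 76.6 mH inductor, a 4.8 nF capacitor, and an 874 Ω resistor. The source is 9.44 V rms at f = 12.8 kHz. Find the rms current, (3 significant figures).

11.0 mA

ω = 2πf = 80420 rad/s
X_L = ωL = 6160 Ω
X_C = 1/(ωC) = 2590 Ω
Parallel: admittances add. Y = 1/R + 1/(jωL) + jωC
Y = (0.00114 + j0.000224) S
|Y| = 0.00117 S → |Z| = 1/|Y| = 858 Ω, ∠Z = −∠Y = -11.1°
I = V/|Z| = 9.44/858 = 11.0 mA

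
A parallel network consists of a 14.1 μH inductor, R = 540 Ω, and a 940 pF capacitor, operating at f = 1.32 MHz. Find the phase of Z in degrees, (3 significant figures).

ω = 2πf = 8.294e+06 rad/s
X_L = ωL = 117 Ω
X_C = 1/(ωC) = 128 Ω
Parallel: admittances add. Y = 1/R + 1/(jωL) + jωC
Y = (0.00185 − j0.000755) S
|Y| = 0.00200 S → |Z| = 1/|Y| = 500 Ω, ∠Z = −∠Y = 22.2°

22.2°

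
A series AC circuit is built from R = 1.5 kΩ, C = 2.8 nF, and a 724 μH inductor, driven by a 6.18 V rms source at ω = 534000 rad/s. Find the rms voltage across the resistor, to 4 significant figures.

X_L = ωL = 386.6 Ω
X_C = 1/(ωC) = 668.8 Ω
Net reactance X = X_L − X_C = -282.2 Ω
Z = 1500 − j282.2 Ω
|Z| = √(1500² + 282.2²) = 1526 Ω
I = V/|Z| = 4.049 mA
V_R = I·|Z_R| = 0.004049 × 1500 = 6.073 V

6.073 V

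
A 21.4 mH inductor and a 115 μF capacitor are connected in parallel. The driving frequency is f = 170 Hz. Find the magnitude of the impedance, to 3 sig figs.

ω = 2πf = 1068 rad/s
X_L = ωL = 22.9 Ω
X_C = 1/(ωC) = 8.14 Ω
Parallel: admittances add. Y = 1/(jωL) + jωC
Y = (0 + j0.0791) S
|Y| = 0.0791 S → |Z| = 1/|Y| = 12.6 Ω, ∠Z = −∠Y = -90.0°

12.6 Ω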